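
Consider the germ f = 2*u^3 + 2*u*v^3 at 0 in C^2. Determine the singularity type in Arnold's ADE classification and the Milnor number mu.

Type E_7, Milnor number mu = 7.

The Hessian of f at 0 has rank 0. Corank 2; j^3 = 2*u^3 is a perfect cube, so E-series; the 4-jet and mu = 7 give E_7.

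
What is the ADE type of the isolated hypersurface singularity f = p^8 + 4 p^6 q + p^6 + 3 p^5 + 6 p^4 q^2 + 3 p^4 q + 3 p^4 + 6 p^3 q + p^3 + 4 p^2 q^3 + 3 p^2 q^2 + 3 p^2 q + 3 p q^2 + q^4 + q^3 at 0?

E_6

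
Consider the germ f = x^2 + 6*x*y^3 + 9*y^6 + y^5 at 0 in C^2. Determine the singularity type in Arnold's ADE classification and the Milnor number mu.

Type A_{4}, Milnor number mu = 4.

The Hessian of f at 0 has rank 1. Corank 1: A-series; mu = 4 gives A_4.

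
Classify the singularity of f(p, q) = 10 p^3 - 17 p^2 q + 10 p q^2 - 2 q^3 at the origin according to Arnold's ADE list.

D_{4}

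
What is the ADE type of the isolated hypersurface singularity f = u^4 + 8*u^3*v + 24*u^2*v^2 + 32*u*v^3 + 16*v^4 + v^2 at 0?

A3

The Hessian of f at 0 is [[0, 0], [0, 2]] with rank 1, so corank 1. A Groebner basis of the Jacobian ideal J(f) in C{u,v} is {u^3, v}; counting standard monomials gives mu = 3. Corank 1: A-series; mu = 3 gives A_3.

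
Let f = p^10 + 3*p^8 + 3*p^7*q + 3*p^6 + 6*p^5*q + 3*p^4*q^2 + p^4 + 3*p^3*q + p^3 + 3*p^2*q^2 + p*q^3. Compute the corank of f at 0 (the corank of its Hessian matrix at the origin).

Hessian at 0 has rank 0.

2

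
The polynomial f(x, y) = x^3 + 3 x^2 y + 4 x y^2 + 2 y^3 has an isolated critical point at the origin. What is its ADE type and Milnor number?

Type D4, Milnor number mu = 4.

The Hessian of f at 0 has rank 0. Corank 2; j^3 = (x + y)*(x^2 + 2*x*y + 2*y^2) splits into three distinct lines over C (the quadratic factor has nonzero discriminant), so D_4.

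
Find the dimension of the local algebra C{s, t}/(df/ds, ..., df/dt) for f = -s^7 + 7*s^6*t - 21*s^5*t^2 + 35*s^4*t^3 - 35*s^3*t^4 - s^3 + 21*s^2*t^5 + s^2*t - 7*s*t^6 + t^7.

The Hessian of f at 0 is [[0, 0], [0, 0]] with rank 0, so corank 2. A Groebner basis of the Jacobian ideal J(f) in C{s,t} is {s*t/7 + t^6, s*t^2, s^2 - s*t}; counting standard monomials gives mu = 8. Corank 2; j^3 = -s^2*(s - t) has shape L^2 M (L != M), so D-series; mu = 8 gives D_8.

8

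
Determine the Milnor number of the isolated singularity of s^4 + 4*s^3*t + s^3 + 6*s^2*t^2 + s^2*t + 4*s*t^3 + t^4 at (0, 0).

The Hessian of f at 0 has rank 0. Corank 2; j^3 = s^2*(s + t) has shape L^2 M (L != M), so D-series; mu = 5 gives D_5.

5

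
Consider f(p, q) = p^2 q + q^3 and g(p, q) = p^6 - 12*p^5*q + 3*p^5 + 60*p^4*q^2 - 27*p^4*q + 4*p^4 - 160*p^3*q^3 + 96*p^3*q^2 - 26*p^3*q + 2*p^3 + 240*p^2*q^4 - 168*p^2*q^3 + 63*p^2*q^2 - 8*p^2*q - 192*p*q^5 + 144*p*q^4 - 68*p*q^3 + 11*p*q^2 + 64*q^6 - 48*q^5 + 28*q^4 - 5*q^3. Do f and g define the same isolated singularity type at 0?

The Hessian of f at 0 has rank 0. Corank 2; j^3 = q*(p^2 + q^2) splits into three distinct lines over C (the quadratic factor has nonzero discriminant), so D_4. The Hessian of g at 0 has rank 0. Corank 2; j^3 = (p - q)*(2*p^2 - 6*p*q + 5*q^2) splits into three distinct lines over C (the quadratic factor has nonzero discriminant), so D_4. Both have type D_4, hence right-equivalent.

Yes.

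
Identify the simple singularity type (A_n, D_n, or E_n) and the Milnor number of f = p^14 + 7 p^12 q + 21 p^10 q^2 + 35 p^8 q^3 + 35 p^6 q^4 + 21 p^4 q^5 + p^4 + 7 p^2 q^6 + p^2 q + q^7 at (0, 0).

The Hessian of f at 0 has rank 0. Corank 2; j^3 = p^2*q has shape L^2 M (L != M), so D-series; mu = 8 gives D_8.

Type D_8, Milnor number mu = 8.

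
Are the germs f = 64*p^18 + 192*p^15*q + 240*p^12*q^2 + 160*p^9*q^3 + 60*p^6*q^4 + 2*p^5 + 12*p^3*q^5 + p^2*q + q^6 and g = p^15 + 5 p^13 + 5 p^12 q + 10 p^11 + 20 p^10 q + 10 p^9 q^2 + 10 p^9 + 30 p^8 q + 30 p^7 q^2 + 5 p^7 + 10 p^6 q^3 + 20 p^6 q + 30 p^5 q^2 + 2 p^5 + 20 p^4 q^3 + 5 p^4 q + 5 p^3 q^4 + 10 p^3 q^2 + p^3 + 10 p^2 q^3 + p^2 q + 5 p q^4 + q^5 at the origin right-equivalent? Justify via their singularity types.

No.

The Hessian of f at 0 has rank 0. Corank 2; j^3 = p^2*q has shape L^2 M (L != M), so D-series; mu = 7 gives D_7. The Hessian of g at 0 has rank 0. Corank 2; j^3 = p^2*(p + q) has shape L^2 M (L != M), so D-series; mu = 6 gives D_6. f is D_7 but g is D_6, hence not right-equivalent.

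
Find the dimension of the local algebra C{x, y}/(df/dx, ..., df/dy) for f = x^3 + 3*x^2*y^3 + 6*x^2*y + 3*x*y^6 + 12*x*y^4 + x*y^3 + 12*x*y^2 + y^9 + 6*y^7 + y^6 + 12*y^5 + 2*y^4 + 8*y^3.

The Hessian of f at 0 has rank 0. Corank 2; j^3 = (x + 2*y)^3 is a perfect cube, so E-series; the 4-jet and mu = 7 give E_7.

7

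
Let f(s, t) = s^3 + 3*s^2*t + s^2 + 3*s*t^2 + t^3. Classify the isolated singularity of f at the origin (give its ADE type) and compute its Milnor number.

The Hessian of f at 0 has rank 1. Corank 1: A-series; mu = 2 gives A_2.

Type A_{2}, Milnor number mu = 2.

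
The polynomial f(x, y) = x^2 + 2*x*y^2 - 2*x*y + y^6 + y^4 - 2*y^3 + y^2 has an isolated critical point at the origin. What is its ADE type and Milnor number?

Type A_{5}, Milnor number mu = 5.

The Hessian of f at 0 has rank 1. Corank 1: A-series; mu = 5 gives A_5.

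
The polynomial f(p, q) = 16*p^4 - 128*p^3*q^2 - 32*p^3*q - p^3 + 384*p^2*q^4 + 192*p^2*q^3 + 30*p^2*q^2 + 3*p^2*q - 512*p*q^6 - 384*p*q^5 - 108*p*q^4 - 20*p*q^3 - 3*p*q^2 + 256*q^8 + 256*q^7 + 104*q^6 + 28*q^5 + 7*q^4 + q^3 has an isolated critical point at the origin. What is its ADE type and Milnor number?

The Hessian of f at 0 has rank 0. Corank 2; j^3 = -(p - q)^3 is a perfect cube, so E-series; the 4-jet and mu = 6 give E_6.

Type E_{6}, Milnor number mu = 6.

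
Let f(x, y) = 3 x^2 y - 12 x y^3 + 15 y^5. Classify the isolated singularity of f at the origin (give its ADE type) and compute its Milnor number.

The Hessian of f at 0 has rank 0. Corank 2; j^3 = 3*x^2*y has shape L^2 M (L != M), so D-series; mu = 6 gives D_6.

Type D_6, Milnor number mu = 6.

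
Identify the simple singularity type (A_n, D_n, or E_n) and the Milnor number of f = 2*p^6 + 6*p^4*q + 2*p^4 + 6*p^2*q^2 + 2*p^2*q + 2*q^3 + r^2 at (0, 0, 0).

The Hessian of f at 0 has rank 1. Corank 2; j^3 = 2*q*(p^2 + q^2) splits into three distinct lines over C (the quadratic factor has nonzero discriminant), so D_4.

Type D_4, Milnor number mu = 4.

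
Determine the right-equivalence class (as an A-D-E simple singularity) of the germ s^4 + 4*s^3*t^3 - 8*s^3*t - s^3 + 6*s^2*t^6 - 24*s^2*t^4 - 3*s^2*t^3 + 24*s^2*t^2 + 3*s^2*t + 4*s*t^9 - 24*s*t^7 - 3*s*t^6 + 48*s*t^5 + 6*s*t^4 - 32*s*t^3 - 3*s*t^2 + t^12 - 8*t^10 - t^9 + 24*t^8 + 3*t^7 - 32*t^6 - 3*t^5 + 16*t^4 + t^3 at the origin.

E_6

The Hessian of f at 0 has rank 0. Corank 2; j^3 = -(s - t)^3 is a perfect cube, so E-series; the 4-jet and mu = 6 give E_6.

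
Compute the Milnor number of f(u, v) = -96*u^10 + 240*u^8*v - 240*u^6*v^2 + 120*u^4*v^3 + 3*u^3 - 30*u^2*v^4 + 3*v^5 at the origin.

8

The Hessian of f at 0 is [[0, 0], [0, 0]] with rank 0, so corank 2. A Groebner basis of the Jacobian ideal J(f) in C{u,v} is {v^4, u^2}; counting standard monomials gives mu = 8. Corank 2; j^3 = 3*u^3 is a perfect cube, so E-series; the 5-jet and mu = 8 give E_8.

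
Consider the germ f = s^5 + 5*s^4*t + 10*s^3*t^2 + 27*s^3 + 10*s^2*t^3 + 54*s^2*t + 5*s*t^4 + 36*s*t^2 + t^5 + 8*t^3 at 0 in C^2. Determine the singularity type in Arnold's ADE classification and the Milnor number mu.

The Hessian of f at 0 has rank 0. Corank 2; j^3 = (3*s + 2*t)^3 is a perfect cube, so E-series; the 5-jet and mu = 8 give E_8.

Type E_{8}, Milnor number mu = 8.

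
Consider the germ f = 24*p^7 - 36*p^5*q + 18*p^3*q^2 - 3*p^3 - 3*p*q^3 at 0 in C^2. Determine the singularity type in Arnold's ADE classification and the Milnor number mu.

Type E7, Milnor number mu = 7.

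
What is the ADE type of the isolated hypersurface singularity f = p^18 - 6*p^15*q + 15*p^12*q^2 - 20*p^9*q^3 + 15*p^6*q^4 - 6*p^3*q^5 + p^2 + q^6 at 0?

The Hessian of f at 0 has rank 1. Corank 1: A-series; mu = 5 gives A_5.

A5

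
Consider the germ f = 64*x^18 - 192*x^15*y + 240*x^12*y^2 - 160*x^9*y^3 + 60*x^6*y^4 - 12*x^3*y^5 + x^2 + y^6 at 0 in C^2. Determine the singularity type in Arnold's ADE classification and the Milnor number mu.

Type A_5, Milnor number mu = 5.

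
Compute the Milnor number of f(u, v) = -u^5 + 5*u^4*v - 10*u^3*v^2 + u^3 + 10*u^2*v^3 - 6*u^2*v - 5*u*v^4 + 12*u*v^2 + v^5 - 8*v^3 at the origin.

The Hessian of f at 0 is [[0, 0], [0, 0]] with rank 0, so corank 2. A Groebner basis of the Jacobian ideal J(f) in C{u,v} is {v^5, u*v^3 - 7*v^4/4, u^2 - 4*u*v + 4*v^2}; counting standard monomials gives mu = 8. Corank 2; j^3 = (u - 2*v)^3 is a perfect cube, so E-series; the 5-jet and mu = 8 give E_8.

8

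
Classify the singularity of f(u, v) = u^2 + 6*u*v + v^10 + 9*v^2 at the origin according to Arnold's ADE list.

The Hessian of f at 0 has rank 1. Corank 1: A-series; mu = 9 gives A_9.

A_{9}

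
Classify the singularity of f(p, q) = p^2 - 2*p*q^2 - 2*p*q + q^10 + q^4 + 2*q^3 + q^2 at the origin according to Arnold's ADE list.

The Hessian of f at 0 has rank 1. Corank 1: A-series; mu = 9 gives A_9.

A_{9}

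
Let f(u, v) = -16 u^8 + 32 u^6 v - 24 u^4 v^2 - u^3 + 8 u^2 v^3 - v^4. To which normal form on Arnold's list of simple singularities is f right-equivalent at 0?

The Hessian of f at 0 has rank 0. Corank 2; j^3 = -u^3 is a perfect cube, so E-series; the 4-jet and mu = 6 give E_6.

E6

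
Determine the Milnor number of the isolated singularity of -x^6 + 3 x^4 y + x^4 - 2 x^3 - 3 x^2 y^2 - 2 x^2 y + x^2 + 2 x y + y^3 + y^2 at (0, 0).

The Hessian of f at 0 has rank 1. Corank 1: A-series; mu = 2 gives A_2.

2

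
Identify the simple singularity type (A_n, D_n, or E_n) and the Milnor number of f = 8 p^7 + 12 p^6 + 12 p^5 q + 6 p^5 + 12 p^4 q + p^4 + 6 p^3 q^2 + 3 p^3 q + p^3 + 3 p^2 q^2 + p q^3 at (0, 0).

Type E_{7}, Milnor number mu = 7.

The Hessian of f at 0 is [[0, 0], [0, 0]] with rank 0, so corank 2. A Groebner basis of the Jacobian ideal J(f) in C{p,q} is {3*p^2 + q^4 + q^3, p^3, p^2*q - p^2 - q^3/3, 2*p^2 + p*q^2 + 2*q^3/3}; counting standard monomials gives mu = 7. Corank 2; j^3 = p^3 is a perfect cube, so E-series; the 4-jet and mu = 7 give E_7.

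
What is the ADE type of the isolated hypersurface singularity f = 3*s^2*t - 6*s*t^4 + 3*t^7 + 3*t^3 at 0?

The Hessian of f at 0 has rank 0. Corank 2; j^3 = 3*t*(s^2 + t^2) splits into three distinct lines over C (the quadratic factor has nonzero discriminant), so D_4.

D_{4}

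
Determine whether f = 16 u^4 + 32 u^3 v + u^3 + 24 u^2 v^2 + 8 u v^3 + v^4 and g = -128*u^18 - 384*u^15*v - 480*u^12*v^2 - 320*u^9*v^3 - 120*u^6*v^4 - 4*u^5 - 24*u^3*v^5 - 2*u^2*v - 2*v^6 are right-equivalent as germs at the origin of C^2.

No.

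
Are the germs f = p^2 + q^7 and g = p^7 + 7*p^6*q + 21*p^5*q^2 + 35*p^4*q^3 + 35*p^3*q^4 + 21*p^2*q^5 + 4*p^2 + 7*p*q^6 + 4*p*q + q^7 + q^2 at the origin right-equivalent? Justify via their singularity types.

Yes.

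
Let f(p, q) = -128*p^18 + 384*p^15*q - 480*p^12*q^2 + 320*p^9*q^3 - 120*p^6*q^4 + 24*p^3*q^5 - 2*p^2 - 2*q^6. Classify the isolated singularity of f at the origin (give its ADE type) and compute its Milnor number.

The Hessian of f at 0 has rank 1. Corank 1: A-series; mu = 5 gives A_5.

Type A_5, Milnor number mu = 5.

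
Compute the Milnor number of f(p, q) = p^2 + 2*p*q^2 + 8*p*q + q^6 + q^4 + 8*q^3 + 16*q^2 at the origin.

The Hessian of f at 0 is [[2, 8], [8, 32]] with rank 1, so corank 1. A Groebner basis of the Jacobian ideal J(f) in C{p,q} is {p^3 + 48*p^2 + 320*p*q - 512*p - 2048*q, p^2*q - 8*p^2 - 48*p*q + 64*p + 256*q, p + q^2 + 4*q}; counting standard monomials gives mu = 5. Corank 1: A-series; mu = 5 gives A_5.

5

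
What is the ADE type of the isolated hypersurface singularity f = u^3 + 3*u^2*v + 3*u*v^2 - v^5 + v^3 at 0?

The Hessian of f at 0 is [[0, 0], [0, 0]] with rank 0, so corank 2. A Groebner basis of the Jacobian ideal J(f) in C{u,v} is {v^4, u^2 + 2*u*v + v^2}; counting standard monomials gives mu = 8. Corank 2; j^3 = (u + v)^3 is a perfect cube, so E-series; the 5-jet and mu = 8 give E_8.

E_8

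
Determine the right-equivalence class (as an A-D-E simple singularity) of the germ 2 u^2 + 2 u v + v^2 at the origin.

A_{1}

The Hessian of f at 0 has rank 2. Corank 0: nondegenerate Morse point, so A_1.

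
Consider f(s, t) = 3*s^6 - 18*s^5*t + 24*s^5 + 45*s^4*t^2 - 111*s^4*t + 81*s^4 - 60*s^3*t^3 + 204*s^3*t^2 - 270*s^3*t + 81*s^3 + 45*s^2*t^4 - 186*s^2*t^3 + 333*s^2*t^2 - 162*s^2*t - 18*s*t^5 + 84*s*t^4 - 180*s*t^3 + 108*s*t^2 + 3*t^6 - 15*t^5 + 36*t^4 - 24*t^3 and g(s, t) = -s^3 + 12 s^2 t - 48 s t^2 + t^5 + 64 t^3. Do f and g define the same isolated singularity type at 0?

Yes.

The Hessian of f at 0 has rank 0. Corank 2; j^3 = 3*(3*s - 2*t)^3 is a perfect cube, so E-series; the 5-jet and mu = 8 give E_8. The Hessian of g at 0 has rank 0. Corank 2; j^3 = -(s - 4*t)^3 is a perfect cube, so E-series; the 5-jet and mu = 8 give E_8. Both have type E_8, hence right-equivalent.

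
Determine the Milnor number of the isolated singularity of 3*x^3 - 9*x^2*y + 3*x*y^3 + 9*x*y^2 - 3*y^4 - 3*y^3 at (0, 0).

7

The Hessian of f at 0 is [[0, 0], [0, 0]] with rank 0, so corank 2. A Groebner basis of the Jacobian ideal J(f) in C{x,y} is {x^3 - 3*x^2*y - 6*x^2 + 12*x*y - 6*y^2, 3*x^2 + x*y^2 - 6*x*y + 3*y^2, 3*x^2 - 6*x*y + y^3 + 3*y^2}; counting standard monomials gives mu = 7. Corank 2; j^3 = 3*(x - y)^3 is a perfect cube, so E-series; the 4-jet and mu = 7 give E_7.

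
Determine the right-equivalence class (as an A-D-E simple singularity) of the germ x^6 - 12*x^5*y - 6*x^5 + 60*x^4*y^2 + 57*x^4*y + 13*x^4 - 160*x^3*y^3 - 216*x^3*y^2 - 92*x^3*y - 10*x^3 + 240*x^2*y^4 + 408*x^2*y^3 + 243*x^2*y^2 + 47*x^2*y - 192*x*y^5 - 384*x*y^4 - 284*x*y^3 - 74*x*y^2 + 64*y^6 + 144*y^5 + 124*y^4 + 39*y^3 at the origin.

D_{4}

The Hessian of f at 0 is [[0, 0], [0, 0]] with rank 0, so corank 2. A Groebner basis of the Jacobian ideal J(f) in C{x,y} is {y^3, x^2 - 23*y^2/11, x*y - 16*y^2/11}; counting standard monomials gives mu = 4. Corank 2; j^3 = -(2*x - 3*y)*(5*x^2 - 16*x*y + 13*y^2) splits into three distinct lines over C (the quadratic factor has nonzero discriminant), so D_4.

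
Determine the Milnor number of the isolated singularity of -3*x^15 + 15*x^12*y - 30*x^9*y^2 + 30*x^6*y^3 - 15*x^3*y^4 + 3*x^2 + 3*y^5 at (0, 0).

4

The Hessian of f at 0 has rank 1. Corank 1: A-series; mu = 4 gives A_4.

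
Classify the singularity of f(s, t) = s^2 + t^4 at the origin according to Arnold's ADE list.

A_{3}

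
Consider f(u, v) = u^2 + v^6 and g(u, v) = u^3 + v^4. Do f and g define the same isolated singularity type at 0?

The Hessian of f at 0 is [[2, 0], [0, 0]] with rank 1, so corank 1. A Groebner basis of the Jacobian ideal J(f) in C{u,v} is {v^5, u}; counting standard monomials gives mu = 5. Corank 1: A-series; mu = 5 gives A_5. The Hessian of g at 0 is [[0, 0], [0, 0]] with rank 0, so corank 2. A Groebner basis of the Jacobian ideal J(g) in C{u,v} is {v^3, u^2}; counting standard monomials gives mu = 6. Corank 2; j^3 = u^3 is a perfect cube, so E-series; the 4-jet and mu = 6 give E_6. f is A_5 but g is E_6, hence not right-equivalent.

No.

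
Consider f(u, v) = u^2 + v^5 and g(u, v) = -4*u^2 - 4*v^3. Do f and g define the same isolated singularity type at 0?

No.

The Hessian of f at 0 has rank 1. Corank 1: A-series; mu = 4 gives A_4. The Hessian of g at 0 has rank 1. Corank 1: A-series; mu = 2 gives A_2. f is A_4 but g is A_2, hence not right-equivalent.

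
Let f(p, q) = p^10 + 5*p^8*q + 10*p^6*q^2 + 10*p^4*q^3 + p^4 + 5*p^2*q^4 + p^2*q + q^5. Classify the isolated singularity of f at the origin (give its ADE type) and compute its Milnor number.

Type D_{6}, Milnor number mu = 6.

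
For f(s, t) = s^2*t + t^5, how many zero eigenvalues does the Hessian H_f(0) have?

2

The Hessian at 0 is [[0, 0], [0, 0]] of rank 0; hence corank 2.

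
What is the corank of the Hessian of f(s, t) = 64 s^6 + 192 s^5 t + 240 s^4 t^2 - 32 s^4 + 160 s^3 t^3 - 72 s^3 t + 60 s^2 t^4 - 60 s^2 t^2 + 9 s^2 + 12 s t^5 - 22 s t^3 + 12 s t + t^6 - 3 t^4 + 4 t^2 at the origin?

1

The Hessian at 0 is [[18, 12], [12, 8]] of rank 1; hence corank 1.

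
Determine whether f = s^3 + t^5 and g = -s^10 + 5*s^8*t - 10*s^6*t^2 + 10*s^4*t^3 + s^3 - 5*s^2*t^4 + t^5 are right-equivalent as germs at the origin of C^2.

Yes.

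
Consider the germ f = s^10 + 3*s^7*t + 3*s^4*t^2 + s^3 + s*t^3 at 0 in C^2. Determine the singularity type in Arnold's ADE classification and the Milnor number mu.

Type E_7, Milnor number mu = 7.

The Hessian of f at 0 is [[0, 0], [0, 0]] with rank 0, so corank 2. A Groebner basis of the Jacobian ideal J(f) in C{s,t} is {s^3, s*t^2, 3*s^2 + t^3}; counting standard monomials gives mu = 7. Corank 2; j^3 = s^3 is a perfect cube, so E-series; the 4-jet and mu = 7 give E_7.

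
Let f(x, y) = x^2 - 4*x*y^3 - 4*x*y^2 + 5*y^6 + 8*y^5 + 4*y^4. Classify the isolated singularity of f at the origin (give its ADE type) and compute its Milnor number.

Type A_{5}, Milnor number mu = 5.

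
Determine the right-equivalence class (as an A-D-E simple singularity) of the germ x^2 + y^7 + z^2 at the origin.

A_{6}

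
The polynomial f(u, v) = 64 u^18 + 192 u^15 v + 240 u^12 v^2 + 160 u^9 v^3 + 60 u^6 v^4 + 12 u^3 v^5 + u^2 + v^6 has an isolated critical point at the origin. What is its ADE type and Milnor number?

Type A_5, Milnor number mu = 5.

The Hessian of f at 0 has rank 1. Corank 1: A-series; mu = 5 gives A_5.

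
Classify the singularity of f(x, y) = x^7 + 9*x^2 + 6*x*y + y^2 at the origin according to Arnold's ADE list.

A_{6}

The Hessian of f at 0 is [[18, 6], [6, 2]] with rank 1, so corank 1. A Groebner basis of the Jacobian ideal J(f) in C{x,y} is {y^6, x + y/3}; counting standard monomials gives mu = 6. Corank 1: A-series; mu = 6 gives A_6.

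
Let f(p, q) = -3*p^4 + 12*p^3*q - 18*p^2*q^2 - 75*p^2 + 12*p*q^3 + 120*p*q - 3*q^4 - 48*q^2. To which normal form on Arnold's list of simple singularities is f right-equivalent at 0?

The Hessian of f at 0 has rank 1. Corank 1: A-series; mu = 3 gives A_3.

A_3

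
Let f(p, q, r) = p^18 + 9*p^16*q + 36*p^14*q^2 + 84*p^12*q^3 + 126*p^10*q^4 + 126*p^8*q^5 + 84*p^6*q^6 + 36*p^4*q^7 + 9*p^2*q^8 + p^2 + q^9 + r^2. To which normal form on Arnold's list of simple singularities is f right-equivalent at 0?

A_{8}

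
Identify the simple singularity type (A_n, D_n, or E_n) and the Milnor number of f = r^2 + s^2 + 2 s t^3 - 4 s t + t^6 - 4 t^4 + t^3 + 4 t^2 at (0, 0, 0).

The Hessian of f at 0 is [[2, -4, 0], [-4, 8, 0], [0, 0, 2]] with rank 2, so corank 1. A Groebner basis of the Jacobian ideal J(f) in C{s,t,r} is {t^2, s - 2*t, r}; counting standard monomials gives mu = 2. Corank 1: A-series; mu = 2 gives A_2.

Type A2, Milnor number mu = 2.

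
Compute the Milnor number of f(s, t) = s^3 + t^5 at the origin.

8

The Hessian of f at 0 has rank 0. Corank 2; j^3 = s^3 is a perfect cube, so E-series; the 5-jet and mu = 8 give E_8.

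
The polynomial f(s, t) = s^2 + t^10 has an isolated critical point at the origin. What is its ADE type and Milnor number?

Type A_{9}, Milnor number mu = 9.

The Hessian of f at 0 has rank 1. Corank 1: A-series; mu = 9 gives A_9.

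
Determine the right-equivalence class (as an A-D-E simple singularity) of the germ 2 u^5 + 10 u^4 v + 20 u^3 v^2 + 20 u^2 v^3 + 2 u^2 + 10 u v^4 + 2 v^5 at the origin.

The Hessian of f at 0 is [[4, 0], [0, 0]] with rank 1, so corank 1. A Groebner basis of the Jacobian ideal J(f) in C{u,v} is {v^4, u}; counting standard monomials gives mu = 4. Corank 1: A-series; mu = 4 gives A_4.

A_{4}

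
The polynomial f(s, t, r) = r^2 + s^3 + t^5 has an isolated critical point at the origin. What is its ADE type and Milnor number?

The Hessian of f at 0 has rank 1. Corank 2; j^3 = s^3 is a perfect cube, so E-series; the 5-jet and mu = 8 give E_8.

Type E_{8}, Milnor number mu = 8.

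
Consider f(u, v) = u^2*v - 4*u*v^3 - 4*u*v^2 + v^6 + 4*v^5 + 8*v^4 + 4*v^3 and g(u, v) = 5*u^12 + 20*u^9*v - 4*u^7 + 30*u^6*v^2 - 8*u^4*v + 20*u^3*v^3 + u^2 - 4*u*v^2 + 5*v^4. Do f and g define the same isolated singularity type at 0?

No.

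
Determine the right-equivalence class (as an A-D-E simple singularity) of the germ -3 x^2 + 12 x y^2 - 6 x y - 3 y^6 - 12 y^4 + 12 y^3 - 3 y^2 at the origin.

A_5

The Hessian of f at 0 is [[-6, -6], [-6, -6]] with rank 1, so corank 1. A Groebner basis of the Jacobian ideal J(f) in C{x,y} is {x^3 - 3*x^2/2 - 5*x*y/2 - x/2 - y/2, x^2*y + x^2 + 3*x*y/2 + x/4 + y/4, -x/2 + y^2 - y/2}; counting standard monomials gives mu = 5. Corank 1: A-series; mu = 5 gives A_5.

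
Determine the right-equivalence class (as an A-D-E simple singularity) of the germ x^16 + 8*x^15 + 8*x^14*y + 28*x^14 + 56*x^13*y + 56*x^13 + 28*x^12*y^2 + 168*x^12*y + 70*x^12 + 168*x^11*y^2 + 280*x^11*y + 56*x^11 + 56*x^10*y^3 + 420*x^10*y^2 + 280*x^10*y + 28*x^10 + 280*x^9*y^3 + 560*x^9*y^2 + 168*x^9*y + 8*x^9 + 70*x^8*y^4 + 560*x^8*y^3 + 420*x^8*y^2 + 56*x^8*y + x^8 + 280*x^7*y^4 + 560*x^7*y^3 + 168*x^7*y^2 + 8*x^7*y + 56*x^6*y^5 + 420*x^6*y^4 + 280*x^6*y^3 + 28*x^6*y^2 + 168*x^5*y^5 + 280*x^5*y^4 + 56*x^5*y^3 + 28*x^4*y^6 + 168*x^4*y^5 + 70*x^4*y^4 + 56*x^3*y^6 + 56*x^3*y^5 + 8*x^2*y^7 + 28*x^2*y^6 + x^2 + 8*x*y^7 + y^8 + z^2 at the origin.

The Hessian of f at 0 has rank 2. Corank 1: A-series; mu = 7 gives A_7.

A_{7}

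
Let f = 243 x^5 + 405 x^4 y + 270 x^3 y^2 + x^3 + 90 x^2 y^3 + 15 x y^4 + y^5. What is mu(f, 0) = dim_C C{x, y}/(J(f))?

The Hessian of f at 0 has rank 0. Corank 2; j^3 = x^3 is a perfect cube, so E-series; the 5-jet and mu = 8 give E_8.

8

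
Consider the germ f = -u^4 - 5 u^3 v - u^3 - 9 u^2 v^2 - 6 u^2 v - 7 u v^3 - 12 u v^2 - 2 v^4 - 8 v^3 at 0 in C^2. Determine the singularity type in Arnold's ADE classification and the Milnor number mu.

The Hessian of f at 0 is [[0, 0], [0, 0]] with rank 0, so corank 2. A Groebner basis of the Jacobian ideal J(f) in C{u,v} is {3*u^2 + 12*u*v + v^4 - v^3 + 12*v^2, u^3 + 18*u^2 + 72*u*v + 2*v^3 + 72*v^2, u^2*v - 7*u^2 - 28*u*v - 5*v^3/3 - 28*v^2, 2*u^2 + u*v^2 + 8*u*v + 4*v^3/3 + 8*v^2}; counting standard monomials gives mu = 7. Corank 2; j^3 = -(u + 2*v)^3 is a perfect cube, so E-series; the 4-jet and mu = 7 give E_7.

Type E7, Milnor number mu = 7.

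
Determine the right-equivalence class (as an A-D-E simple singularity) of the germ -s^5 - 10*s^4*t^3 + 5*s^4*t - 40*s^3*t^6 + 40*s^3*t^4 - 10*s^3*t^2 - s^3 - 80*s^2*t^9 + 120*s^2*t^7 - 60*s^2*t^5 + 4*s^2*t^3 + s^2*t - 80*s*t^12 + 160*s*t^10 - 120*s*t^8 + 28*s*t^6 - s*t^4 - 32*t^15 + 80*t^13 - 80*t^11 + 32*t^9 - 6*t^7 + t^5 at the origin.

The Hessian of f at 0 is [[0, 0], [0, 0]] with rank 0, so corank 2. A Groebner basis of the Jacobian ideal J(f) in C{s,t} is {s*t/7 + t^4, s*t^2, s^2 - 5*s*t/7}; counting standard monomials gives mu = 6. Corank 2; j^3 = -s^2*(s - t) has shape L^2 M (L != M), so D-series; mu = 6 gives D_6.

D_{6}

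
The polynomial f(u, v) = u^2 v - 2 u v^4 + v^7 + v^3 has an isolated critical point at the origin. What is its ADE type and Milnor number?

The Hessian of f at 0 has rank 0. Corank 2; j^3 = v*(u^2 + v^2) splits into three distinct lines over C (the quadratic factor has nonzero discriminant), so D_4.

Type D_4, Milnor number mu = 4.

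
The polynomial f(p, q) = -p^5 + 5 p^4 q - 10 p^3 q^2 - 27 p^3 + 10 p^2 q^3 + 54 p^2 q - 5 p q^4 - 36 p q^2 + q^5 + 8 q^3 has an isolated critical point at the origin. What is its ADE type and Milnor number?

Type E_8, Milnor number mu = 8.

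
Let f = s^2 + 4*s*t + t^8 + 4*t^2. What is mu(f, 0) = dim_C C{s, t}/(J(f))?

The Hessian of f at 0 has rank 1. Corank 1: A-series; mu = 7 gives A_7.

7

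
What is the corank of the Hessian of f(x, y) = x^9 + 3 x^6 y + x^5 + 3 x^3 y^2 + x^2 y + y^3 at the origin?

2

The Hessian at 0 is [[0, 0], [0, 0]] of rank 0; hence corank 2.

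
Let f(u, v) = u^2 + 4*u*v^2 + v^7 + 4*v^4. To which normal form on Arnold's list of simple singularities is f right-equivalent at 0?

A6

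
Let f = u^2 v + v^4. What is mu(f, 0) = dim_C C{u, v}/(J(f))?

The Hessian of f at 0 is [[0, 0], [0, 0]] with rank 0, so corank 2. A Groebner basis of the Jacobian ideal J(f) in C{u,v} is {u^3, u^2/4 + v^3, u*v}; counting standard monomials gives mu = 5. Corank 2; j^3 = u^2*v has shape L^2 M (L != M), so D-series; mu = 5 gives D_5.

5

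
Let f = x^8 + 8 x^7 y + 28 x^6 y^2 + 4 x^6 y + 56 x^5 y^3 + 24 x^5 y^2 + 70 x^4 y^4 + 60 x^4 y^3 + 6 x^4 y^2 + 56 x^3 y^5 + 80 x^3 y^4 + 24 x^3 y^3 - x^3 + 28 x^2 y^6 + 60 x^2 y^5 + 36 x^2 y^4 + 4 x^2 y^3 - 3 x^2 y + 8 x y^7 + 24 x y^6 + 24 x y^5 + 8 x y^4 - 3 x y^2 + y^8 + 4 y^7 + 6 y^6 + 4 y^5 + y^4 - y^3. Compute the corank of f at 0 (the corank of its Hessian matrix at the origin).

2

Hessian at 0 has rank 0.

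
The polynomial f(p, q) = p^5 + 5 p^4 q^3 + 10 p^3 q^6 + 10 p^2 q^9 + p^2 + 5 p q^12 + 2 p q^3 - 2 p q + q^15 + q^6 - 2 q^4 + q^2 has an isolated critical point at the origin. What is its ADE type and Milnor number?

The Hessian of f at 0 is [[2, -2], [-2, 2]] with rank 1, so corank 1. A Groebner basis of the Jacobian ideal J(f) in C{p,q} is {p + q^3 - q, p^2 - q^2, p*q - q^2}; counting standard monomials gives mu = 4. Corank 1: A-series; mu = 4 gives A_4.

Type A_4, Milnor number mu = 4.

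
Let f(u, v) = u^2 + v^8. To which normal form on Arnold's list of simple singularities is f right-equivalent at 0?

A7

The Hessian of f at 0 has rank 1. Corank 1: A-series; mu = 7 gives A_7.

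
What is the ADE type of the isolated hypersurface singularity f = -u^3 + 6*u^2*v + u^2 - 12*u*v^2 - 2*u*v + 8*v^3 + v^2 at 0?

A_{2}

The Hessian of f at 0 has rank 1. Corank 1: A-series; mu = 2 gives A_2.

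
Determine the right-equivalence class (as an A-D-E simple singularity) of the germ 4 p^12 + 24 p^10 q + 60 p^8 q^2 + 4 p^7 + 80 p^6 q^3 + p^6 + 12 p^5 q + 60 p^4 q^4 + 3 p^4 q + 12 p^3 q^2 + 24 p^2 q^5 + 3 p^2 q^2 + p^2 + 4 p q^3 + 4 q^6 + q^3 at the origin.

A2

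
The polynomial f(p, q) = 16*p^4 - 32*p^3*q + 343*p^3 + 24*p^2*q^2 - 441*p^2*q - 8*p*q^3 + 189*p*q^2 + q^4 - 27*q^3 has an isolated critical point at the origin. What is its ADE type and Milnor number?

The Hessian of f at 0 is [[0, 0], [0, 0]] with rank 0, so corank 2. A Groebner basis of the Jacobian ideal J(f) in C{p,q} is {q^4, p*q^2 - 19*q^3/42, p^2 - 6*p*q/7 + 9*q^2/49}; counting standard monomials gives mu = 6. Corank 2; j^3 = (7*p - 3*q)^3 is a perfect cube, so E-series; the 4-jet and mu = 6 give E_6.

Type E6, Milnor number mu = 6.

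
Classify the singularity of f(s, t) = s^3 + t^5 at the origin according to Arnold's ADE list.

E_{8}

The Hessian of f at 0 has rank 0. Corank 2; j^3 = s^3 is a perfect cube, so E-series; the 5-jet and mu = 8 give E_8.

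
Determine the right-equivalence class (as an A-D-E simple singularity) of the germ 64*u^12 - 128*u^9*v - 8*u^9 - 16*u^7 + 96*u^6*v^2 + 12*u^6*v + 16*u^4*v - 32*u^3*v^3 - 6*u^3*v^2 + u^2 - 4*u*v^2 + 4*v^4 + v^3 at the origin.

A2

The Hessian of f at 0 is [[2, 0], [0, 0]] with rank 1, so corank 1. A Groebner basis of the Jacobian ideal J(f) in C{u,v} is {v^2, u}; counting standard monomials gives mu = 2. Corank 1: A-series; mu = 2 gives A_2.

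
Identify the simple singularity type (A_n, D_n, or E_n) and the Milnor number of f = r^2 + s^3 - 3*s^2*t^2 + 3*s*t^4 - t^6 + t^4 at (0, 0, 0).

The Hessian of f at 0 is [[0, 0, 0], [0, 0, 0], [0, 0, 2]] with rank 1, so corank 2. A Groebner basis of the Jacobian ideal J(f) in C{s,t,r} is {s^3, s^2*t, -s^2/2 + s*t^2, t^3, r}; counting standard monomials gives mu = 6. Corank 2; j^3 = s^3 is a perfect cube, so E-series; the 4-jet and mu = 6 give E_6.

Type E_6, Milnor number mu = 6.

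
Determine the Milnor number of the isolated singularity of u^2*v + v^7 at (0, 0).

8

The Hessian of f at 0 is [[0, 0], [0, 0]] with rank 0, so corank 2. A Groebner basis of the Jacobian ideal J(f) in C{u,v} is {u^2/7 + v^6, u^3, u*v}; counting standard monomials gives mu = 8. Corank 2; j^3 = u^2*v has shape L^2 M (L != M), so D-series; mu = 8 gives D_8.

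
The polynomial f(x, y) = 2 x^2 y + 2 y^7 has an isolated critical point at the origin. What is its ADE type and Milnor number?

Type D_8, Milnor number mu = 8.

The Hessian of f at 0 has rank 0. Corank 2; j^3 = 2*x^2*y has shape L^2 M (L != M), so D-series; mu = 8 gives D_8.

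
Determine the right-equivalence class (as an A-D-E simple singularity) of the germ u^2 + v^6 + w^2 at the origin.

The Hessian of f at 0 has rank 2. Corank 1: A-series; mu = 5 gives A_5.

A5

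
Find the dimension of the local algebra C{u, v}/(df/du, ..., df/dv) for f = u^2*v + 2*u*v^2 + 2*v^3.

4

The Hessian of f at 0 has rank 0. Corank 2; j^3 = v*(u^2 + 2*u*v + 2*v^2) splits into three distinct lines over C (the quadratic factor has nonzero discriminant), so D_4.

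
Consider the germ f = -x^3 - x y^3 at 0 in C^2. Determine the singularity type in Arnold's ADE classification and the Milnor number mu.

The Hessian of f at 0 is [[0, 0], [0, 0]] with rank 0, so corank 2. A Groebner basis of the Jacobian ideal J(f) in C{x,y} is {x^3, x*y^2, 3*x^2 + y^3}; counting standard monomials gives mu = 7. Corank 2; j^3 = -x^3 is a perfect cube, so E-series; the 4-jet and mu = 7 give E_7.

Type E_7, Milnor number mu = 7.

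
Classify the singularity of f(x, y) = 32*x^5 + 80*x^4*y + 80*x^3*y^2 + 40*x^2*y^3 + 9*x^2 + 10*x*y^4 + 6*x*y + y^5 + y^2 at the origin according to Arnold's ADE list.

The Hessian of f at 0 has rank 1. Corank 1: A-series; mu = 4 gives A_4.

A_{4}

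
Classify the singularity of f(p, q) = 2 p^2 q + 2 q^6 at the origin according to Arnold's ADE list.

The Hessian of f at 0 has rank 0. Corank 2; j^3 = 2*p^2*q has shape L^2 M (L != M), so D-series; mu = 7 gives D_7.

D7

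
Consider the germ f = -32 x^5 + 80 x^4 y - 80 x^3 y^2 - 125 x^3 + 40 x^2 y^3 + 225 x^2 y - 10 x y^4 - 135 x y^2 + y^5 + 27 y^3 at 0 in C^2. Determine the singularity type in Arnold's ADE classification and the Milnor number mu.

Type E_{8}, Milnor number mu = 8.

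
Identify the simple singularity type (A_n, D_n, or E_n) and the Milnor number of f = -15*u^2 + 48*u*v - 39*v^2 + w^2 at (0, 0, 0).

Type A_{1}, Milnor number mu = 1.

The Hessian of f at 0 is [[-30, 48, 0], [48, -78, 0], [0, 0, 2]] with rank 3, so corank 0. A Groebner basis of the Jacobian ideal J(f) in C{u,v,w} is {u, v, w}; counting standard monomials gives mu = 1. Corank 0: nondegenerate Morse point, so A_1.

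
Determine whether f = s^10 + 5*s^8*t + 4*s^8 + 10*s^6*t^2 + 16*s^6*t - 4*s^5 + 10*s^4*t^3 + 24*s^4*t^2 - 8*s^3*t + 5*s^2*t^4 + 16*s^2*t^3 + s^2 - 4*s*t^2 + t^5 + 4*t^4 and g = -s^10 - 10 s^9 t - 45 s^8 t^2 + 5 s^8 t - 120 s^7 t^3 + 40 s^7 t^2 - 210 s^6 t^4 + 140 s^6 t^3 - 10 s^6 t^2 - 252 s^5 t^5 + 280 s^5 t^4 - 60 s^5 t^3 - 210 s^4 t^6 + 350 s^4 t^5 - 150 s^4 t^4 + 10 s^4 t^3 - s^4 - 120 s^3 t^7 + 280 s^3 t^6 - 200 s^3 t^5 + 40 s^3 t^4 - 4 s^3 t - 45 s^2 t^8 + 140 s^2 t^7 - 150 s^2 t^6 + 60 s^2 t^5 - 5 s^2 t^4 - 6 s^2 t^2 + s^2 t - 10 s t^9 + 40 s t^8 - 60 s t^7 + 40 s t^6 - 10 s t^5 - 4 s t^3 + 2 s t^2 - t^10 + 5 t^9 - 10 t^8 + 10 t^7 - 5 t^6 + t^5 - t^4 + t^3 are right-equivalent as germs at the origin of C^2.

No.

The Hessian of f at 0 has rank 1. Corank 1: A-series; mu = 4 gives A_4. The Hessian of g at 0 has rank 0. Corank 2; j^3 = t*(s + t)^2 has shape L^2 M (L != M), so D-series; mu = 6 gives D_6. f is A_4 but g is D_6, hence not right-equivalent.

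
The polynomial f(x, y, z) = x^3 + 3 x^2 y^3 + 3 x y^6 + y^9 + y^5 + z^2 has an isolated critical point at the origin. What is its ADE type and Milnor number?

Type E_{8}, Milnor number mu = 8.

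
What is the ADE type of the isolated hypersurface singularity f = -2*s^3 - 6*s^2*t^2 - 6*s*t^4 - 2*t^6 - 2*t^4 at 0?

E_6

The Hessian of f at 0 has rank 0. Corank 2; j^3 = -2*s^3 is a perfect cube, so E-series; the 4-jet and mu = 6 give E_6.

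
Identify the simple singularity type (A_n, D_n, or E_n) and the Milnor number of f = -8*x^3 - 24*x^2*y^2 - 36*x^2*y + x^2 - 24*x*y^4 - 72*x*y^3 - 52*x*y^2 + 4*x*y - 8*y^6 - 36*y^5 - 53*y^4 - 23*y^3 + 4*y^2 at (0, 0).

The Hessian of f at 0 is [[2, 4], [4, 8]] with rank 1, so corank 1. A Groebner basis of the Jacobian ideal J(f) in C{x,y} is {y^2, x + 2*y}; counting standard monomials gives mu = 2. Corank 1: A-series; mu = 2 gives A_2.

Type A_2, Milnor number mu = 2.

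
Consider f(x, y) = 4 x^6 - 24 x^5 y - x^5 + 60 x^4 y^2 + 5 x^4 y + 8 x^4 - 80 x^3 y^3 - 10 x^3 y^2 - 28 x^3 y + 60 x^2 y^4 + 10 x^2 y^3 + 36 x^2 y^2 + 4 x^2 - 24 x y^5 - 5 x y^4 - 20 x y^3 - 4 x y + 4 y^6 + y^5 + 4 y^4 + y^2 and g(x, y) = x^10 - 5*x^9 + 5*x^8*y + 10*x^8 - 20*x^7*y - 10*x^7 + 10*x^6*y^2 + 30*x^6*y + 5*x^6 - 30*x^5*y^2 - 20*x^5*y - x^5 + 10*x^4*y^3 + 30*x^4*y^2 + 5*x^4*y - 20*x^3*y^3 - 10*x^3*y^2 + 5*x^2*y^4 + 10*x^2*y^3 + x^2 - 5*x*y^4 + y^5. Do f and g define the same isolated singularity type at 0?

The Hessian of f at 0 has rank 1. Corank 1: A-series; mu = 4 gives A_4. The Hessian of g at 0 has rank 1. Corank 1: A-series; mu = 4 gives A_4. Both have type A_4, hence right-equivalent.

Yes.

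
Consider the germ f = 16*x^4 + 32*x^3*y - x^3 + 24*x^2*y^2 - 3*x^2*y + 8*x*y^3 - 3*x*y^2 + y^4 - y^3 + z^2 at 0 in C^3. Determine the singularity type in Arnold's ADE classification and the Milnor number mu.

Type E_6, Milnor number mu = 6.

The Hessian of f at 0 has rank 1. Corank 2; j^3 = -(x + y)^3 is a perfect cube, so E-series; the 4-jet and mu = 6 give E_6.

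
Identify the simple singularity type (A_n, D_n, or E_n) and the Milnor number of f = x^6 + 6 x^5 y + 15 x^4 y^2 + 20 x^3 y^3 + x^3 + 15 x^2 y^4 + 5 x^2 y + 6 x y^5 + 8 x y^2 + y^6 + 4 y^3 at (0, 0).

Type D_7, Milnor number mu = 7.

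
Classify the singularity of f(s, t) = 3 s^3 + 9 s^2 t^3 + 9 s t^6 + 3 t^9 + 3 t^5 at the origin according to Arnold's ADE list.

E8

The Hessian of f at 0 is [[0, 0], [0, 0]] with rank 0, so corank 2. A Groebner basis of the Jacobian ideal J(f) in C{s,t} is {s^2/2 + s*t^3, t^4, s^3, s^2*t}; counting standard monomials gives mu = 8. Corank 2; j^3 = 3*s^3 is a perfect cube, so E-series; the 5-jet and mu = 8 give E_8.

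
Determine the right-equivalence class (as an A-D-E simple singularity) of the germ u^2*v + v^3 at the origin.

D_4

The Hessian of f at 0 is [[0, 0], [0, 0]] with rank 0, so corank 2. A Groebner basis of the Jacobian ideal J(f) in C{u,v} is {v^3, u^2 + 3*v^2, u*v}; counting standard monomials gives mu = 4. Corank 2; j^3 = v*(u^2 + v^2) splits into three distinct lines over C (the quadratic factor has nonzero discriminant), so D_4.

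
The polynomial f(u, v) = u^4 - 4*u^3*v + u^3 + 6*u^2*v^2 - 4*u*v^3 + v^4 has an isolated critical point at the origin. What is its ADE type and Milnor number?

The Hessian of f at 0 has rank 0. Corank 2; j^3 = u^3 is a perfect cube, so E-series; the 4-jet and mu = 6 give E_6.

Type E_{6}, Milnor number mu = 6.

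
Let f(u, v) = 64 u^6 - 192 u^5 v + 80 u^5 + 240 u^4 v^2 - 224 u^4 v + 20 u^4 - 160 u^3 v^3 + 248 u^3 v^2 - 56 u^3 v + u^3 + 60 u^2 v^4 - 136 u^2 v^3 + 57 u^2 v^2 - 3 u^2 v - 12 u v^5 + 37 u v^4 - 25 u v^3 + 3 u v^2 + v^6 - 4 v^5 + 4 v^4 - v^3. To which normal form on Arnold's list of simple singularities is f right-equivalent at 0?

The Hessian of f at 0 has rank 0. Corank 2; j^3 = (u - v)^3 is a perfect cube, so E-series; the 4-jet and mu = 7 give E_7.

E_{7}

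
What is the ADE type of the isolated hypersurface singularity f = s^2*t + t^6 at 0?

D_7

The Hessian of f at 0 has rank 0. Corank 2; j^3 = s^2*t has shape L^2 M (L != M), so D-series; mu = 7 gives D_7.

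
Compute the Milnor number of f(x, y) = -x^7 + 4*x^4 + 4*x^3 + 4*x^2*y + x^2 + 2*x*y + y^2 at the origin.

6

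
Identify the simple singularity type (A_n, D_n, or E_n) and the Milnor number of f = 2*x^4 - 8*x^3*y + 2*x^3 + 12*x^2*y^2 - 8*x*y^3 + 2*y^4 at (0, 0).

Type E6, Milnor number mu = 6.

The Hessian of f at 0 has rank 0. Corank 2; j^3 = 2*x^3 is a perfect cube, so E-series; the 4-jet and mu = 6 give E_6.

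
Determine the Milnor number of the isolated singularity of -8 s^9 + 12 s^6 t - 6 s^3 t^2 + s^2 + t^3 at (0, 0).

The Hessian of f at 0 is [[2, 0], [0, 0]] with rank 1, so corank 1. A Groebner basis of the Jacobian ideal J(f) in C{s,t} is {t^2, s}; counting standard monomials gives mu = 2. Corank 1: A-series; mu = 2 gives A_2.

2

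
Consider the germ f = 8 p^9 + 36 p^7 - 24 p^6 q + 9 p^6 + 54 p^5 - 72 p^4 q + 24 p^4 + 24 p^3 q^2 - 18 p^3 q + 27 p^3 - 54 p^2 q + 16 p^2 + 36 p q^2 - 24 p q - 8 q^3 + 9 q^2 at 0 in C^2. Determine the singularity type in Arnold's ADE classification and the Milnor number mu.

Type A2, Milnor number mu = 2.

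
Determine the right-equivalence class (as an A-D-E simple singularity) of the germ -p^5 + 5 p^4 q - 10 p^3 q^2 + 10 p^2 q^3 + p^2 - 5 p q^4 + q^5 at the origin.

The Hessian of f at 0 is [[2, 0], [0, 0]] with rank 1, so corank 1. A Groebner basis of the Jacobian ideal J(f) in C{p,q} is {q^4, p}; counting standard monomials gives mu = 4. Corank 1: A-series; mu = 4 gives A_4.

A4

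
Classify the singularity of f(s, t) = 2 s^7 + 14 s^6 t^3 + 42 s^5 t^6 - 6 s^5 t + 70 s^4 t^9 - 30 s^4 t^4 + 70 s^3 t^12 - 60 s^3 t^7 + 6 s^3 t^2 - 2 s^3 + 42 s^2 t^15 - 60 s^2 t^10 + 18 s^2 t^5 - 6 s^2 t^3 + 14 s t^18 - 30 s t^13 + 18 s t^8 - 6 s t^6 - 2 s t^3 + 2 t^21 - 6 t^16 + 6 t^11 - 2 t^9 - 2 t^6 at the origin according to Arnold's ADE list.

E_{7}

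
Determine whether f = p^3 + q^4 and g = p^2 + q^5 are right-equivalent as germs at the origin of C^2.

No.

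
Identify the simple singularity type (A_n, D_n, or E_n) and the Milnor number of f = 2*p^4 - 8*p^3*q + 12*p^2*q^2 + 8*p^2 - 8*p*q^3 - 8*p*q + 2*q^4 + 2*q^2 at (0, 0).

The Hessian of f at 0 is [[16, -8], [-8, 4]] with rank 1, so corank 1. A Groebner basis of the Jacobian ideal J(f) in C{p,q} is {q^3, p - q/2}; counting standard monomials gives mu = 3. Corank 1: A-series; mu = 3 gives A_3.

Type A_{3}, Milnor number mu = 3.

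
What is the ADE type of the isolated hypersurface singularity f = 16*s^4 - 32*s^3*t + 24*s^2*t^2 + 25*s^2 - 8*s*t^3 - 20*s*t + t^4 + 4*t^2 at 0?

A3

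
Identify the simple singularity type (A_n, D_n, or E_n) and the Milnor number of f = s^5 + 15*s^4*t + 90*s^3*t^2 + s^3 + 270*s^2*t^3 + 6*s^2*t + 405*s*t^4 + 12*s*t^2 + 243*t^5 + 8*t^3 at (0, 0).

Type E8, Milnor number mu = 8.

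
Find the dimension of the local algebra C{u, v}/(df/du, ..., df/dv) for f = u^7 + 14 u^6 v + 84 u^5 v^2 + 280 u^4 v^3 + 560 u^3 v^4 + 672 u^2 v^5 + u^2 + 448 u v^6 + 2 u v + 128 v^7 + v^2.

6

The Hessian of f at 0 has rank 1. Corank 1: A-series; mu = 6 gives A_6.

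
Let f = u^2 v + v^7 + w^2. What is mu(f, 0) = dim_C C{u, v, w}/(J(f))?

8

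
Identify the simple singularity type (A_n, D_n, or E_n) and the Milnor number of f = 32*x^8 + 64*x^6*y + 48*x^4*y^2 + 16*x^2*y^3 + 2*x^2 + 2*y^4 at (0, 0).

Type A_3, Milnor number mu = 3.

The Hessian of f at 0 is [[4, 0], [0, 0]] with rank 1, so corank 1. A Groebner basis of the Jacobian ideal J(f) in C{x,y} is {y^3, x}; counting standard monomials gives mu = 3. Corank 1: A-series; mu = 3 gives A_3.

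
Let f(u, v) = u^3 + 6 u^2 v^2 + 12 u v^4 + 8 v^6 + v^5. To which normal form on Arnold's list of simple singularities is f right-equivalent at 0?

E_8

The Hessian of f at 0 is [[0, 0], [0, 0]] with rank 0, so corank 2. A Groebner basis of the Jacobian ideal J(f) in C{u,v} is {v^4, u^3, u^2/4 + u*v^2}; counting standard monomials gives mu = 8. Corank 2; j^3 = u^3 is a perfect cube, so E-series; the 5-jet and mu = 8 give E_8.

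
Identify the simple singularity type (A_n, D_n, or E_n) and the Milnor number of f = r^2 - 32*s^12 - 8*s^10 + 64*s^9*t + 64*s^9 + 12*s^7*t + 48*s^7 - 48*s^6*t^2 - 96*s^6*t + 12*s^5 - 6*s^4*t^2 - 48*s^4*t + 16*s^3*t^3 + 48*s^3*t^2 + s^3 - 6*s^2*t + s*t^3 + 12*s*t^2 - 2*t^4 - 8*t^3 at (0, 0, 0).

Type E_7, Milnor number mu = 7.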